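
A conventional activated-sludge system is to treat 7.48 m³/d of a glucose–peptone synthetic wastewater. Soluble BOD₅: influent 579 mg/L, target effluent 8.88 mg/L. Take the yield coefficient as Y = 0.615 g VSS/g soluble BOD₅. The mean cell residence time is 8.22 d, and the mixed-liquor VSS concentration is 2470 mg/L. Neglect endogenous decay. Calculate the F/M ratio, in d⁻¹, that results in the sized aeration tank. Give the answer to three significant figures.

F/M ≈ 0.201 d⁻¹

Biomass mass balance (decay neglected): V·X = Y·Q·(S₀ − S)·θ_c, so V = 0.615 × 7.48 × (579 − 8.88) × 8.22 / 2470 = 8.728 m³.
F/M = Q·S₀ / (V·X) = 7.48 × 579 / (8.728 × 2470) = 0.2009 g soluble BOD₅·(g VSS·d)⁻¹.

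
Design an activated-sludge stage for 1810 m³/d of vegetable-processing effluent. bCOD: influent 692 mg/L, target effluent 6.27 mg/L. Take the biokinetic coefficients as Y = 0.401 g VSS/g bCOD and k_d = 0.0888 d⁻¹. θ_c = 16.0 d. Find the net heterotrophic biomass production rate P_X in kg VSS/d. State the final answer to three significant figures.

P_X ≈ 206 kg VSS/d

Observed yield with endogenous decay: Y_obs = Y / (1 + k_d·θ_c) = 0.401 / (1 + 0.0888 × 16.0) = 0.401 / 2.421 = 0.1656 g VSS/g bCOD.
Substrate removed = Q·(S₀ − S) = 1810 m³/d × (692 − 6.27) g/m³ = 1.24×10^6 g/d = 1241 kg/d.
P_X = Y_obs · Q(S₀ − S) = 0.1656 × 1241 = 205.6 kg VSS/d.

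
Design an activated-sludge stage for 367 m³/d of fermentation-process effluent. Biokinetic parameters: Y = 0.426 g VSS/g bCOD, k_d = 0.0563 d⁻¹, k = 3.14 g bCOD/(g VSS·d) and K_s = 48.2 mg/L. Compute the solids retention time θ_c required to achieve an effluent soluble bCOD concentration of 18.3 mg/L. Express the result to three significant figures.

From 1/θ_c = Y·k·S/(K_s + S) − k_d: Y·k·S/(K_s+S) = 0.426 × 3.14 × 18.3 / (48.2 + 18.3) = 0.3681 d⁻¹.
θ_c = 1/(μ − k_d) = 1/(0.3681 − 0.0563) = 1/0.3118 = 3.207 d.

θ_c ≈ 3.21 d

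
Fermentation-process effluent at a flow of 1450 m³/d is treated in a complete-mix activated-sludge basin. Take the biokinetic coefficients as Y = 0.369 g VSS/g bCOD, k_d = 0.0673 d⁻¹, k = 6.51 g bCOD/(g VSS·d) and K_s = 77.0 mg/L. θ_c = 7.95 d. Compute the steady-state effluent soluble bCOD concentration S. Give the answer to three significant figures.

S ≈ 6.73 mg/L

For a completely mixed reactor with recycle the Lawrence–McCarty relation gives S = K_s·(1 + k_d·θ_c) / [θ_c·(Y·k − k_d) − 1] = 77.0 × (1 + 0.0673 × 7.95) / [7.95 × (0.369 × 6.51 − 0.0673) − 1] = 118.2 / 17.56 = 6.730 mg/L.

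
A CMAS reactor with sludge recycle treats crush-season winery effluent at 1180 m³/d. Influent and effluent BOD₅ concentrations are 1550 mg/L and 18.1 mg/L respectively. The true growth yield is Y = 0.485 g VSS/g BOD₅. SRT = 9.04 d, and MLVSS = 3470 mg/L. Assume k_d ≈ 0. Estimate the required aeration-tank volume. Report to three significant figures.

With k_d = 0 the design equation reduces to V = Y Q (S₀−S) θ_c / X = 0.485 × 1180 × (1550 − 18.1) × 9.04 / 3470 = 2284 m³.

V ≈ 2280 m³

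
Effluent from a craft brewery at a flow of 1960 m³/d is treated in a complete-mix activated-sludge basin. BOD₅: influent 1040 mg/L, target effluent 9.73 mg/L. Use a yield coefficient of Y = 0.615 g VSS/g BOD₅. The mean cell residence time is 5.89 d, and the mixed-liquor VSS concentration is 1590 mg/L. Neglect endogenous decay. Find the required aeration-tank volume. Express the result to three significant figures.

V ≈ 4600 m³

Biomass mass balance (decay neglected): V·X = Y·Q·(S₀ − S)·θ_c, so V = 0.615 × 1960 × (1040 − 9.73) × 5.89 / 1590 = 4600 m³.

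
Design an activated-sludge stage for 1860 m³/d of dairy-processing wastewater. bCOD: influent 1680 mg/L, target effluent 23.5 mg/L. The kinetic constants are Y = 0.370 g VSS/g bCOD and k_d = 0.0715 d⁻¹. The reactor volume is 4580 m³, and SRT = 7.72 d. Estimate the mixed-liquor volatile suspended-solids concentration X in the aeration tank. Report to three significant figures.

X = Y·Q·ΔS·θ_c / [V·(1 + k_d θ_c)] = 0.370 × 1860 × (1680 − 23.5) × 7.72 / [4580 × (1 + 0.0715 × 7.72)] = 1238 mg/L.

X ≈ 1240 mg/L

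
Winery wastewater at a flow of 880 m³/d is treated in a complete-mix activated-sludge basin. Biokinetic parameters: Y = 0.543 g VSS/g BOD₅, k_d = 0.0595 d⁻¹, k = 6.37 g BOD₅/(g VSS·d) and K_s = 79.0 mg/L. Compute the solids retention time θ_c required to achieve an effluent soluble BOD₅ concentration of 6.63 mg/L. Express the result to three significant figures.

θ_c ≈ 4.80 d

At the target effluent, Y k S/(K_s+S) = 0.543×6.37×6.63/85.63 = 0.2678 d⁻¹.
θ_c = 1/(μ − k_d) = 1/(0.2678 − 0.0595) = 1/0.2083 = 4.801 d.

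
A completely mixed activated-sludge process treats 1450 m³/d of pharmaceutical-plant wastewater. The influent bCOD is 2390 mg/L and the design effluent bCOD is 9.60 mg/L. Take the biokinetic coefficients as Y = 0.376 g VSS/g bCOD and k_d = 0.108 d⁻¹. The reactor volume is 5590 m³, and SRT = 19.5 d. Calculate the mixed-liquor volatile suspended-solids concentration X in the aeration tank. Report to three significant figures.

X = Y·Q·ΔS·θ_c / [V·(1 + k_d θ_c)] = 0.376 × 1450 × (2390 − 9.60) × 19.5 / [5590 × (1 + 0.108 × 19.5)] = 1458 mg/L.

X ≈ 1460 mg/L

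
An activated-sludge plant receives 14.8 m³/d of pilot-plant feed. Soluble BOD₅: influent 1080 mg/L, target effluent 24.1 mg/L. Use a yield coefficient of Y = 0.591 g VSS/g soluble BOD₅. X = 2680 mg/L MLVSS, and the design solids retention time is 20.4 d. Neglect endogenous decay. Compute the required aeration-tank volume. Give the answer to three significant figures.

V ≈ 70.3 m³

Biomass mass balance (decay neglected): V·X = Y·Q·(S₀ − S)·θ_c, so V = 0.591 × 14.8 × (1080 − 24.1) × 20.4 / 2680 = 70.30 m³.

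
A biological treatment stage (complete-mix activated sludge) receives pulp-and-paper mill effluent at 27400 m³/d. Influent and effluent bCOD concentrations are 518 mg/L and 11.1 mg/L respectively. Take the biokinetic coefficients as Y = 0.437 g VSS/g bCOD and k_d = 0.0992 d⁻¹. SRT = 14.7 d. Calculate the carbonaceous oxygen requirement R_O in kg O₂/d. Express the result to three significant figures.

Y_obs = Y / (1 + k_d θ_c) = 0.437 / (1 + 0.0992 × 14.7) = 0.437 / 2.458 = 0.1778.
Q·(S₀ − S) = 27400 × (518 − 11.1) × 10⁻³ = 13889 kg/d removed.
Biomass synthesised: P_X = Y_obs × 13889 = 2469 kg VSS/d.
Carbonaceous O₂ demand = substrate oxidised − cell-mass equivalent = 13889 − 1.42 × 2469 = 10383 kg O₂/d.

R_O ≈ 10400 kg O₂/d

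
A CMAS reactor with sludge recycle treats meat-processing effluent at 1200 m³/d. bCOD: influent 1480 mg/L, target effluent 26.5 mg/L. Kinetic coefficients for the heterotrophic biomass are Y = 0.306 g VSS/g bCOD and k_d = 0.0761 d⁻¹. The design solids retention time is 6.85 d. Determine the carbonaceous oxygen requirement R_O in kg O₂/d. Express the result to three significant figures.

R_O ≈ 1250 kg O₂/d

Y_obs = Y / (1 + k_d θ_c) = 0.306 / (1 + 0.0761 × 6.85) = 0.306 / 1.521 = 0.2011.
Q·(S₀ − S) = 1200 × (1480 − 26.5) × 10⁻³ = 1744 kg/d removed.
Net sludge production P_X = 0.2011 × 1744 = 350.8 kg VSS/d.
R_O = Q·(S₀ − S) − 1.42·P_X = 1744 − 1.42 × 350.8 = 1246 kg O₂/d.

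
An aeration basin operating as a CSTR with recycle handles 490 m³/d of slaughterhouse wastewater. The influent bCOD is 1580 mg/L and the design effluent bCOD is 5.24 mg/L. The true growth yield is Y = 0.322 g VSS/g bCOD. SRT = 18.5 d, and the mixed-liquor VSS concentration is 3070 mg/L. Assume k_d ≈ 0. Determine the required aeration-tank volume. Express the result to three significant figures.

With k_d = 0 the design equation reduces to V = Y Q (S₀−S) θ_c / X = 0.322 × 490 × (1580 − 5.24) × 18.5 / 3070 = 1497 m³.

V ≈ 1500 m³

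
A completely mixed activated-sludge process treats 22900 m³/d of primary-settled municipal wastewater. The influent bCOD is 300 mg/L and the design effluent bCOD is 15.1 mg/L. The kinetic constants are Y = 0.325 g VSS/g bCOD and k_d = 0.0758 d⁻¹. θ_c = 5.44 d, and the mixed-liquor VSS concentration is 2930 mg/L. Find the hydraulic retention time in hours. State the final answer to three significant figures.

Rearranging the biomass balance for a CMAS with decay, V = Y·Q·ΔS·θ_c / [X·(1+k_d θ_c)] = 0.325 × 22900 × (300 − 15.1) × 5.44 / [2930 × (1 + 0.0758 × 5.44)] = 1.15×10^7 / 4138 = 2787 m³.
HRT = V/Q = 2787 m³ / 22900 m³·d⁻¹ = 0.1217 d × 24 = 2.921 h.

τ ≈ 2.92 h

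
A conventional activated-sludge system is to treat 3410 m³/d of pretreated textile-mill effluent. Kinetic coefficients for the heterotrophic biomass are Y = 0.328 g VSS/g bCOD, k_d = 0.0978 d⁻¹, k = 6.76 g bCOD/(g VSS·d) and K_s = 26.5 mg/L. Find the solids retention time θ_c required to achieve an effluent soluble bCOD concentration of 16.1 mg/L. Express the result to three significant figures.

θ_c ≈ 1.35 d

Specific growth rate at S = 16.1 mg/L: μ = YkS/(K_s+S) = 0.328·6.76·16.1/(26.5+16.1) = 0.8380 d⁻¹.
Then 1/θ_c = μ − k_d = 0.8380 − 0.0978 = 0.7402 d⁻¹, giving θ_c = 1.351 d.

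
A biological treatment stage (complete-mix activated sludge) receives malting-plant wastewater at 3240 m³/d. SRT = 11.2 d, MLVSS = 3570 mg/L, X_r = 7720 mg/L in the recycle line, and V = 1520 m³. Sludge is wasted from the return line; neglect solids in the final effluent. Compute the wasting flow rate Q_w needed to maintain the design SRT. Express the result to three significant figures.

Q_w ≈ 62.8 m³/d

Q_w = (V·X)/(θ_c X_r) = 1520 × 3570 / (11.2 × 7720) = 62.76 m³/d.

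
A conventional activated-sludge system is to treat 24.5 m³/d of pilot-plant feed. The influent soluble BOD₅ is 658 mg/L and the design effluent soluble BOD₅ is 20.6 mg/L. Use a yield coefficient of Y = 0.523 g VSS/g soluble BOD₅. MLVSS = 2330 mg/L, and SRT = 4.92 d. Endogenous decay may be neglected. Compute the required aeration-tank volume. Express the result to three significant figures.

V ≈ 17.2 m³

With k_d = 0 the design equation reduces to V = Y Q (S₀−S) θ_c / X = 0.523 × 24.5 × (658 − 20.6) × 4.92 / 2330 = 17.25 m³.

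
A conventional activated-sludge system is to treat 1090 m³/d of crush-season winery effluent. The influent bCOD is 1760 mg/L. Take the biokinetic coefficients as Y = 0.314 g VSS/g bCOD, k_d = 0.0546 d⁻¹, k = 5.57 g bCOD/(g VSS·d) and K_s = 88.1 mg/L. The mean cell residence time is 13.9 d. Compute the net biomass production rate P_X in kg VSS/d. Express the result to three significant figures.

For a completely mixed reactor with recycle the Lawrence–McCarty relation gives S = K_s·(1 + k_d·θ_c) / [θ_c·(Y·k − k_d) − 1] = 88.1 × (1 + 0.0546 × 13.9) / [13.9 × (0.314 × 5.57 − 0.0546) − 1] = 155.0 / 22.55 = 6.871 mg/L.
Correct the yield for decay: Y_obs = Y/(1 + k_d θ_c) = 0.314 / (1 + 0.0546 × 13.9) = 0.314 / 1.759 = 0.1785.
Substrate removed = Q·(S₀ − S) = 1090 m³/d × (1760 − 6.87) g/m³ = 1.91×10^6 g/d = 1911 kg/d.
Biomass produced: P_X = Y_obs·Q·ΔS = 0.1785 × 1911 ≈ 341.1 kg VSS/d.

P_X ≈ 341 kg VSS/d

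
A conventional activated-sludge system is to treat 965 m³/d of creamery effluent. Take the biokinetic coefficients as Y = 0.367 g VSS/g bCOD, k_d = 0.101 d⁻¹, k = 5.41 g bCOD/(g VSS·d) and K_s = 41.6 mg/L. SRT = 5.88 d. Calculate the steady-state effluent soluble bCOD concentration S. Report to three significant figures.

From the Monod/SRT balance for a CMAS, S = K_s·(1+k_d θ_c)/[θ_c·(Y k − k_d) − 1] = 41.6 × (1 + 0.101 × 5.88) / [5.88 × (0.367 × 5.41 − 0.101) − 1] = 66.31 / 10.08 = 6.577 mg/L.

S ≈ 6.58 mg/L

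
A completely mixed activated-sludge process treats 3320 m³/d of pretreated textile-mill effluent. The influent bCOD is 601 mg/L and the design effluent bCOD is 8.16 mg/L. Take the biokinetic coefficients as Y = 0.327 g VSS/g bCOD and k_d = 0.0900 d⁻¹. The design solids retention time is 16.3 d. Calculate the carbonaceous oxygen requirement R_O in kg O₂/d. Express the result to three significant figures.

R_O ≈ 1600 kg O₂/d

Observed yield with endogenous decay: Y_obs = Y / (1 + k_d·θ_c) = 0.327 / (1 + 0.0900 × 16.3) = 0.327 / 2.467 = 0.1325 g VSS/g bCOD.
Mass of bCOD removed per day: Q(S₀ − S) = 3320 × 592.8 g/m³ = 1968 kg/d.
Net sludge production P_X = 0.1325 × 1968 = 260.9 kg VSS/d.
R_O = Q·ΔS − 1.42 P_X = 1968 − 370.5 = 1598 kg O₂/d.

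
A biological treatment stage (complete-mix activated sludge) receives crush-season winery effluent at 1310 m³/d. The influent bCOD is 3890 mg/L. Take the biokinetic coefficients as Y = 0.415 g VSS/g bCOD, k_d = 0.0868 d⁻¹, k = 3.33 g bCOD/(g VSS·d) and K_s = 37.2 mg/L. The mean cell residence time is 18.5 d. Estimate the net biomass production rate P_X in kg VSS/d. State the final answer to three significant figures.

From the Monod/SRT balance for a CMAS, S = K_s·(1+k_d θ_c)/[θ_c·(Y k − k_d) − 1] = 37.2 × (1 + 0.0868 × 18.5) / [18.5 × (0.415 × 3.33 − 0.0868) − 1] = 96.94 / 22.96 = 4.222 mg/L.
Correct the yield for decay: Y_obs = Y/(1 + k_d θ_c) = 0.415 / (1 + 0.0868 × 18.5) = 0.415 / 2.606 = 0.1593.
ΔS = 3890 − 4.22 = 3886 mg/L, so the substrate removal rate is 1310 × 3886/1000 = 5090 kg bCOD/d.
Biomass produced: P_X = Y_obs·Q·ΔS = 0.1593 × 5090 ≈ 810.7 kg VSS/d.

P_X ≈ 811 kg VSS/d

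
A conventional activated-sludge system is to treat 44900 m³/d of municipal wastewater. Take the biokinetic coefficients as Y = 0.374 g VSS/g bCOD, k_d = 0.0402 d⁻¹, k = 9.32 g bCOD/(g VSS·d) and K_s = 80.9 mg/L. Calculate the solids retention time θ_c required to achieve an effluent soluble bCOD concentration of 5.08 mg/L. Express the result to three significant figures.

θ_c ≈ 6.03 d

From 1/θ_c = Y·k·S/(K_s + S) − k_d: Y·k·S/(K_s+S) = 0.374 × 9.32 × 5.08 / (80.9 + 5.08) = 0.2059 d⁻¹.
1/θ_c = 0.2059 − 0.0402 = 0.1657 d⁻¹, so θ_c = 6.033 d.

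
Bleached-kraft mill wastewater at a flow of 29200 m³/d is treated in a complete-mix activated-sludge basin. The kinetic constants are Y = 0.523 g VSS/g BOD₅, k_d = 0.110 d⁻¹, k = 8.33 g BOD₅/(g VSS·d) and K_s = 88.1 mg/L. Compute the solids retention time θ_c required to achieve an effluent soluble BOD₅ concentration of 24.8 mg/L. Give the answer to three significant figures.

At the target effluent, Y k S/(K_s+S) = 0.523×8.33×24.8/112.9 = 0.9570 d⁻¹.
1/θ_c = 0.9570 − 0.110 = 0.8470 d⁻¹, so θ_c = 1.181 d.

θ_c ≈ 1.18 d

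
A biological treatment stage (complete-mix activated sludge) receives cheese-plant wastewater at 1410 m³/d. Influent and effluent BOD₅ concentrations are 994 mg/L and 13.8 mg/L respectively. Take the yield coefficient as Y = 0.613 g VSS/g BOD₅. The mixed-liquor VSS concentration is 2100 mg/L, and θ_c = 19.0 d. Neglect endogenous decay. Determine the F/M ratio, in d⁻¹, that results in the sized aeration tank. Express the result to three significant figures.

F/M ≈ 0.0871 d⁻¹

With k_d = 0 the design equation reduces to V = Y Q (S₀−S) θ_c / X = 0.613 × 1410 × (994 − 13.8) × 19.0 / 2100 = 7665 m³.
F/M = applied load / biomass = Q·S₀/(V·X) = 1410 × 994 / (7665 × 2100) = 0.08707 d⁻¹.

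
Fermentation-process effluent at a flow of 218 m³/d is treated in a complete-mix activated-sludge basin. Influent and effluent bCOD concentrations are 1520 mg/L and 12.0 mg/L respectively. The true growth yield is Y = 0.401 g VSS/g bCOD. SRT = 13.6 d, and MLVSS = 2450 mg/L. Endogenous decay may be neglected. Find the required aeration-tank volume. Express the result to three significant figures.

V ≈ 732 m³

V·X = Y·Q·ΔS·θ_c gives V = 0.401 × 218 × (1520 − 12.0) × 13.6 / 2450 = 731.8 m³.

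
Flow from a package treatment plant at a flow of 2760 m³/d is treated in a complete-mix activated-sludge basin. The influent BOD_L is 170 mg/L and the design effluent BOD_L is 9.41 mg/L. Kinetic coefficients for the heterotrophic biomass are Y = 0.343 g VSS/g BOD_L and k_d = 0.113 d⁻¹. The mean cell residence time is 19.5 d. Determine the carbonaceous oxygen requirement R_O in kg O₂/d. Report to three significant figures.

Correct the yield for decay: Y_obs = Y/(1 + k_d θ_c) = 0.343 / (1 + 0.113 × 19.5) = 0.343 / 3.204 = 0.1071.
Q·(S₀ − S) = 2760 × (170 − 9.41) × 10⁻³ = 443.2 kg/d removed.
P_X = Y_obs·Q·(S₀ − S) = 0.1071 × 443.2 = 47.46 kg VSS/d.
Carbonaceous O₂ demand = substrate oxidised − cell-mass equivalent = 443.2 − 1.42 × 47.46 = 375.8 kg O₂/d.

R_O ≈ 376 kg O₂/d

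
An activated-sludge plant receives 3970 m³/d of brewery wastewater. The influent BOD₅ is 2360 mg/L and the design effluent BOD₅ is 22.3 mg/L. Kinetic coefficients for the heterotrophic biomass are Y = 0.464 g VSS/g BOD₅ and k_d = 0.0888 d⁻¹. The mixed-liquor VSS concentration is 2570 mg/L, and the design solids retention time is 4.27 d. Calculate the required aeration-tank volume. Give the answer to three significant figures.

V ≈ 5190 m³

Rearranging the biomass balance for a CMAS with decay, V = Y·Q·ΔS·θ_c / [X·(1+k_d θ_c)] = 0.464 × 3970 × (2360 − 22.3) × 4.27 / [2570 × (1 + 0.0888 × 4.27)] = 1.84×10^7 / 3544 = 5188 m³.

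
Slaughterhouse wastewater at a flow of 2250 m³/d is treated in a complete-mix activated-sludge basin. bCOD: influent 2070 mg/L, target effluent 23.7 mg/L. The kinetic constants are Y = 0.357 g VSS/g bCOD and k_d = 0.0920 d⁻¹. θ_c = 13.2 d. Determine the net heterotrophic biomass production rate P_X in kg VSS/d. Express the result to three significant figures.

Y_obs = Y / (1 + k_d θ_c) = 0.357 / (1 + 0.0920 × 13.2) = 0.357 / 2.214 = 0.1612.
Mass of bCOD removed per day: Q(S₀ − S) = 2250 × 2046 g/m³ = 4604 kg/d.
Net biomass production P_X = Y_obs × Q·(S₀ − S) = 0.1612 × 4604 = 742.3 kg VSS/d.

P_X ≈ 742 kg VSS/d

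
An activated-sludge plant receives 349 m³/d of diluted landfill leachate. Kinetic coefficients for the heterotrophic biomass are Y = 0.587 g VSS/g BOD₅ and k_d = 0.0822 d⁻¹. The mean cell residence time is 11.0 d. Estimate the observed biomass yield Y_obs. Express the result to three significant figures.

Observed yield with endogenous decay: Y_obs = Y / (1 + k_d·θ_c) = 0.587 / (1 + 0.0822 × 11.0) = 0.587 / 1.904 = 0.3083 g VSS/g BOD₅.

Y_obs ≈ 0.308 g VSS/g BOD₅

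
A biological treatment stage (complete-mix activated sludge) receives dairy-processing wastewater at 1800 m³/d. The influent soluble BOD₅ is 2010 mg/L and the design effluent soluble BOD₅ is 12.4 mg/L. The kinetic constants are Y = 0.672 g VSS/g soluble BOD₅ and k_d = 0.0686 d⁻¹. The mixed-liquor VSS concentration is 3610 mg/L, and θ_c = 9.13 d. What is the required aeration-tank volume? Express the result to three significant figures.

Steady-state biomass mass balance: V·X·(1 + k_d·θ_c) = Y·Q·(S₀ − S)·θ_c, so V = 0.672 × 1800 × (2010 − 12.4) × 9.13 / [3610 × (1 + 0.0686 × 9.13)] = 2.21×10^7 / 5871 = 3758 m³.

V ≈ 3760 m³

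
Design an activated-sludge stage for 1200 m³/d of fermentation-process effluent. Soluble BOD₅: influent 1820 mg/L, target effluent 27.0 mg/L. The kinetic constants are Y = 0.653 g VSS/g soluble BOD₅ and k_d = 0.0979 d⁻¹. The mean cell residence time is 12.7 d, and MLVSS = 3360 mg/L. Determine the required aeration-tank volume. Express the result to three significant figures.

V ≈ 2370 m³

From the SRT design equation V = Y Q (S₀−S) θ_c / [X (1 + k_d θ_c)] = 0.653 × 1200 × (1820 − 27.0) × 12.7 / [3360 × (1 + 0.0979 × 12.7)] = 1.78×10^7 / 7538 = 2367 m³.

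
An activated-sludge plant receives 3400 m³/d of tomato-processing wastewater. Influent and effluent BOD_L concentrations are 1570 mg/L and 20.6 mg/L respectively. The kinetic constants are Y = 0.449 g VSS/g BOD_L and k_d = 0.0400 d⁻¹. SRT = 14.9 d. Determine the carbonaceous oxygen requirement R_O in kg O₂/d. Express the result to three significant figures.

R_O ≈ 3160 kg O₂/d

Observed yield with endogenous decay: Y_obs = Y / (1 + k_d·θ_c) = 0.449 / (1 + 0.0400 × 14.9) = 0.449 / 1.596 = 0.2813 g VSS/g BOD_L.
Substrate removed = Q·(S₀ − S) = 3400 m³/d × (1570 − 20.6) g/m³ = 5.27×10^6 g/d = 5268 kg/d.
Net sludge production P_X = 0.2813 × 5268 = 1482 kg VSS/d.
Carbonaceous O₂ demand = substrate oxidised − cell-mass equivalent = 5268 − 1.42 × 1482 = 3163 kg O₂/d.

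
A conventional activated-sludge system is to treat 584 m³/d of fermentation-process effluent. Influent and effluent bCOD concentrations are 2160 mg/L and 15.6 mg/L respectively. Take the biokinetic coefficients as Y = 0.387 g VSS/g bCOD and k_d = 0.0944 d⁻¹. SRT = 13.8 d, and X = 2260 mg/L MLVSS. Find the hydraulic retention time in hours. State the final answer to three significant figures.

From the SRT design equation V = Y Q (S₀−S) θ_c / [X (1 + k_d θ_c)] = 0.387 × 584 × (2160 − 15.6) × 13.8 / [2260 × (1 + 0.0944 × 13.8)] = 6.69×10^6 / 5204 = 1285 m³.
HRT = V/Q = 1285 m³ / 584 m³·d⁻¹ = 2.201 d × 24 = 52.82 h.

τ ≈ 52.8 h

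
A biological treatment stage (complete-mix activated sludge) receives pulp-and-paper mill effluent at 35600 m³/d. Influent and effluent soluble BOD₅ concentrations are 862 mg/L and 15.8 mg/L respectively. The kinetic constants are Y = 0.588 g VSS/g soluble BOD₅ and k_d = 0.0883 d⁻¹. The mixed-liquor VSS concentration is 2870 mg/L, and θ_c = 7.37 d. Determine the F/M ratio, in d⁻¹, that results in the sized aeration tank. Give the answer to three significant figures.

F/M ≈ 0.388 d⁻¹

From the SRT design equation V = Y Q (S₀−S) θ_c / [X (1 + k_d θ_c)] = 0.588 × 35600 × (862 − 15.8) × 7.37 / [2870 × (1 + 0.0883 × 7.37)] = 1.31×10^8 / 4738 = 27555 m³.
F/M = Q·S₀ / (V·X) = 35600 × 862 / (27555 × 2870) = 0.3880 g soluble BOD₅·(g VSS·d)⁻¹.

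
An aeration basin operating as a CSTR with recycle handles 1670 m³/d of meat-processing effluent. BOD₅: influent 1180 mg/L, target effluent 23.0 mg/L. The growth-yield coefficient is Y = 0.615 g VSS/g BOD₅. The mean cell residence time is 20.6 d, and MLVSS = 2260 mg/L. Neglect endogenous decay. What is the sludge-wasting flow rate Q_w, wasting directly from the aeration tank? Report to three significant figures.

With k_d = 0 the design equation reduces to V = Y Q (S₀−S) θ_c / X = 0.615 × 1670 × (1180 − 23.0) × 20.6 / 2260 = 10831 m³.
Wasting from the aeration tank: Q_w = V / θ_c = 10831 / 20.6 = 525.8 m³/d.

Q_w ≈ 526 m³/d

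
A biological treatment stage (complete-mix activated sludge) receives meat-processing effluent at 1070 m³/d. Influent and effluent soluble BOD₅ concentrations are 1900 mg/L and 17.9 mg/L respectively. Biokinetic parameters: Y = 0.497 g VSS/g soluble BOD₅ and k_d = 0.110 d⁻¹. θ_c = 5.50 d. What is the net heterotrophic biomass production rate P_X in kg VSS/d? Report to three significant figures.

The observed yield is Y_obs = Y/(1 + k_d·θ_c) = 0.497 / (1 + 0.110 × 5.50) = 0.497 / 1.605 = 0.3097 g VSS per g soluble BOD₅ removed.
ΔS = 1900 − 17.9 = 1882 mg/L, so the substrate removal rate is 1070 × 1882/1000 = 2014 kg soluble BOD₅/d.
So the net sludge growth is P_X = 0.3097 × 2014 = 623.6 kg VSS/d.

P_X ≈ 624 kg VSS/d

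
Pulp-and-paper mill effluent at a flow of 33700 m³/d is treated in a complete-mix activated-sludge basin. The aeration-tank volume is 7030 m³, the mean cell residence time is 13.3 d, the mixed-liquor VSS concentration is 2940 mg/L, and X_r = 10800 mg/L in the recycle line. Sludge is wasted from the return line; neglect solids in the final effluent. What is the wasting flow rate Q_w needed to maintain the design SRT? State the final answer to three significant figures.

θ_c = V·X/(Q_w·X_r) when wasting from the recycle, so Q_w = V·X/(θ_c·X_r) = 7030 × 2940 / (13.3 × 10800) = 143.9 m³/d.

Q_w ≈ 144 m³/d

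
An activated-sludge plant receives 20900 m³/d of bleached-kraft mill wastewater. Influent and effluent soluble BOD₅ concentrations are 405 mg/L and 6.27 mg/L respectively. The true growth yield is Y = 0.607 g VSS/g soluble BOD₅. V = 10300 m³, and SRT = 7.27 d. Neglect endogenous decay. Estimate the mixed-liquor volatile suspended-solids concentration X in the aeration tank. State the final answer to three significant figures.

Without decay, X = Y Q (S₀−S) θ_c / V = 0.607 × 20900 × (405 − 6.27) × 7.27 / 10300 = 3570 mg/L.

X ≈ 3570 mg/L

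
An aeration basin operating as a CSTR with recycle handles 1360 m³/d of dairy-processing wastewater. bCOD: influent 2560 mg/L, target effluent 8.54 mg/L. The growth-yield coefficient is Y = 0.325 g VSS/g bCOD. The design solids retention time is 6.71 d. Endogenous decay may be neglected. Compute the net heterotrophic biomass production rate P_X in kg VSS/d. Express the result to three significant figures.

With endogenous decay neglected, the observed yield equals the true yield: Y_obs = Y = 0.325 g VSS/g bCOD.
Q·(S₀ − S) = 1360 × (2560 − 8.54) × 10⁻³ = 3470 kg/d removed.
Biomass produced: P_X = Y_obs·Q·ΔS = 0.3250 × 3470 ≈ 1128 kg VSS/d.

P_X ≈ 1130 kg VSS/d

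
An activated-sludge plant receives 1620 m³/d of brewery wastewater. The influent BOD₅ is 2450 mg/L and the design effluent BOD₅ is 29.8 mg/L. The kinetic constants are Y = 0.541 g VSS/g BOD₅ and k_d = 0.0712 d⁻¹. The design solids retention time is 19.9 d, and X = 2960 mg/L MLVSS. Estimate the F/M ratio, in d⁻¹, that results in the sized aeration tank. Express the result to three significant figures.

Steady-state biomass mass balance: V·X·(1 + k_d·θ_c) = Y·Q·(S₀ − S)·θ_c, so V = 0.541 × 1620 × (2450 − 29.8) × 19.9 / [2960 × (1 + 0.0712 × 19.9)] = 4.22×10^7 / 7154 = 5900 m³.
F/M = applied load / biomass = Q·S₀/(V·X) = 1620 × 2450 / (5900 × 2960) = 0.2273 d⁻¹.

F/M ≈ 0.227 d⁻¹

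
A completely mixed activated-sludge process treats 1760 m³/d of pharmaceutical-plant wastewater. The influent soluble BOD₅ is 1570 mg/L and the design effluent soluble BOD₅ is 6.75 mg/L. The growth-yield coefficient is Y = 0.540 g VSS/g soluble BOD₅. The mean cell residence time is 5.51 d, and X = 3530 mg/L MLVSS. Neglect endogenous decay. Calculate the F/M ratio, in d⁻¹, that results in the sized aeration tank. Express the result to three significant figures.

F/M ≈ 0.338 d⁻¹

Biomass mass balance (decay neglected): V·X = Y·Q·(S₀ − S)·θ_c, so V = 0.540 × 1760 × (1570 − 6.75) × 5.51 / 3530 = 2319 m³.
F/M = Q·S₀ / (V·X) = 1760 × 1570 / (2319 × 3530) = 0.3375 g soluble BOD₅·(g VSS·d)⁻¹.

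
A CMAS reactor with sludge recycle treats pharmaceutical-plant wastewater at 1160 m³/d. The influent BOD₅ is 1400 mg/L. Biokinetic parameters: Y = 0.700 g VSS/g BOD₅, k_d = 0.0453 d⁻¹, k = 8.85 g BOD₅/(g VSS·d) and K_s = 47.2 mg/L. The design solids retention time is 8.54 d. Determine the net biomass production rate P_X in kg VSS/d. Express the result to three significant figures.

Effluent substrate depends only on kinetics and SRT: S = K_s(1 + k_d θ_c) / [θ_c(Yk − k_d) − 1] = 47.2 × (1 + 0.0453 × 8.54) / [8.54 × (0.700 × 8.85 − 0.0453) − 1] = 65.46 / 51.52 = 1.271 mg/L.
Correct the yield for decay: Y_obs = Y/(1 + k_d θ_c) = 0.700 / (1 + 0.0453 × 8.54) = 0.700 / 1.387 = 0.5047.
Q·(S₀ − S) = 1160 × (1400 − 1.27) × 10⁻³ = 1623 kg/d removed.
Net biomass production P_X = Y_obs × Q·(S₀ − S) = 0.5047 × 1623 = 818.9 kg VSS/d.

P_X ≈ 819 kg VSS/d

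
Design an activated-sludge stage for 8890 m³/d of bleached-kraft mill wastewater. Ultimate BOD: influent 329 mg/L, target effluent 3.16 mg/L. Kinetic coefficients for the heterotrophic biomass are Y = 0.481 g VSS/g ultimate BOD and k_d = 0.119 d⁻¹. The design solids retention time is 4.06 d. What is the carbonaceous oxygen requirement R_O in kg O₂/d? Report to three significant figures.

Observed yield with endogenous decay: Y_obs = Y / (1 + k_d·θ_c) = 0.481 / (1 + 0.119 × 4.06) = 0.481 / 1.483 = 0.3243 g VSS/g ultimate BOD.
Mass of ultimate BOD removed per day: Q(S₀ − S) = 8890 × 325.8 g/m³ = 2897 kg/d.
P_X = Y_obs·Q·(S₀ − S) = 0.3243 × 2897 = 939.4 kg VSS/d.
R_O = Q·(S₀ − S) − 1.42·P_X = 2897 − 1.42 × 939.4 = 1563 kg O₂/d.

R_O ≈ 1560 kg O₂/d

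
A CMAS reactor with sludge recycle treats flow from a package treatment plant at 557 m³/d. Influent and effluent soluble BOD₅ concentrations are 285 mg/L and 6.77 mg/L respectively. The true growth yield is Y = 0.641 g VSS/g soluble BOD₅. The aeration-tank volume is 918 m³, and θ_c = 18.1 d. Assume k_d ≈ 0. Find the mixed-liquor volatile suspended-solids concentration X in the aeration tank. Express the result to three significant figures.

X ≈ 1960 mg/L

Without decay, X = Y Q (S₀−S) θ_c / V = 0.641 × 557 × (285 − 6.77) × 18.1 / 918 = 1959 mg/L.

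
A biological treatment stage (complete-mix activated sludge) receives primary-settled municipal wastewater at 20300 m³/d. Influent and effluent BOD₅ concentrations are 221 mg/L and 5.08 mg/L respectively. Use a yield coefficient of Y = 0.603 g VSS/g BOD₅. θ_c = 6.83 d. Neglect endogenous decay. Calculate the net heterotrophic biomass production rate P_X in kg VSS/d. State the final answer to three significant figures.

Since k_d ≈ 0, Y_obs = Y = 0.603 g VSS/g BOD₅.
Q·(S₀ − S) = 20300 × (221 − 5.08) × 10⁻³ = 4383 kg/d removed.
Biomass produced: P_X = Y_obs·Q·ΔS = 0.6030 × 4383 ≈ 2643 kg VSS/d.

P_X ≈ 2640 kg VSS/d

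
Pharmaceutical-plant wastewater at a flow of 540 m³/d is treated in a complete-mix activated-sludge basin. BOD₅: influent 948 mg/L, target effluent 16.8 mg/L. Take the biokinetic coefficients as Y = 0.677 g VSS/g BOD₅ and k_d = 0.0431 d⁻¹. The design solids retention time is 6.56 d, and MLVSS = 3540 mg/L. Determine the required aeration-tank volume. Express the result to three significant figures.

V ≈ 492 m³

Steady-state biomass mass balance: V·X·(1 + k_d·θ_c) = Y·Q·(S₀ − S)·θ_c, so V = 0.677 × 540 × (948 − 16.8) × 6.56 / [3540 × (1 + 0.0431 × 6.56)] = 2.23×10^6 / 4541 = 491.8 m³.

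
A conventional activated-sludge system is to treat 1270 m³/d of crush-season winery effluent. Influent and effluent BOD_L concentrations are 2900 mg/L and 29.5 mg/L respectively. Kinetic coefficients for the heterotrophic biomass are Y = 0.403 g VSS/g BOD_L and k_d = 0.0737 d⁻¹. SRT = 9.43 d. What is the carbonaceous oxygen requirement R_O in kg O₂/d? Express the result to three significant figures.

R_O ≈ 2410 kg O₂/d

Correct the yield for decay: Y_obs = Y/(1 + k_d θ_c) = 0.403 / (1 + 0.0737 × 9.43) = 0.403 / 1.695 = 0.2378.
Q·(S₀ − S) = 1270 × (2900 − 29.5) × 10⁻³ = 3646 kg/d removed.
P_X = Y_obs·Q·(S₀ − S) = 0.2378 × 3646 = 866.8 kg VSS/d.
R_O = Q·ΔS − 1.42 P_X = 3646 − 1231 = 2415 kg O₂/d.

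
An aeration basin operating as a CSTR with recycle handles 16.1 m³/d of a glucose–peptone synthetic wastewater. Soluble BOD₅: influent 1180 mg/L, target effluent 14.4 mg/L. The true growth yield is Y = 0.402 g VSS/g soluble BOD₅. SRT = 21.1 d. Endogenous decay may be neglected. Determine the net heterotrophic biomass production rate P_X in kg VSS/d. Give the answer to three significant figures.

P_X ≈ 7.54 kg VSS/d

Since k_d ≈ 0, Y_obs = Y = 0.402 g VSS/g soluble BOD₅.
ΔS = 1180 − 14.4 = 1166 mg/L, so the substrate removal rate is 16.1 × 1166/1000 = 18.77 kg soluble BOD₅/d.
Biomass produced: P_X = Y_obs·Q·ΔS = 0.4020 × 18.77 ≈ 7.544 kg VSS/d.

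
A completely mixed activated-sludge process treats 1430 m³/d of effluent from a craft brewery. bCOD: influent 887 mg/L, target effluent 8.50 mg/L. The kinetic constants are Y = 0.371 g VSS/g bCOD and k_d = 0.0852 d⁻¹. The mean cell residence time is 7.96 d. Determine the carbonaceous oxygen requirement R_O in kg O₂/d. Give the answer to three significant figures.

Y_obs = Y / (1 + k_d θ_c) = 0.371 / (1 + 0.0852 × 7.96) = 0.371 / 1.678 = 0.2211.
Q·(S₀ − S) = 1430 × (887 − 8.50) × 10⁻³ = 1256 kg/d removed.
P_X = Y_obs·Q·(S₀ − S) = 0.2211 × 1256 = 277.7 kg VSS/d.
R_O = Q·ΔS − 1.42 P_X = 1256 − 394.4 = 861.9 kg O₂/d.

R_O ≈ 862 kg O₂/d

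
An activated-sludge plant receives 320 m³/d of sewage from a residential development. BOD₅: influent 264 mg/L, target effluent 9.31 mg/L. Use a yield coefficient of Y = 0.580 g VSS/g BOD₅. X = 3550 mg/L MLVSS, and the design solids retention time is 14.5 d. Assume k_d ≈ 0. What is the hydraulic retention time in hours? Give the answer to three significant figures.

V·X = Y·Q·ΔS·θ_c gives V = 0.580 × 320 × (264 − 9.31) × 14.5 / 3550 = 193.1 m³.
HRT = V/Q = 193.1 m³ / 320 m³·d⁻¹ = 0.6034 d × 24 = 14.48 h.

τ ≈ 14.5 h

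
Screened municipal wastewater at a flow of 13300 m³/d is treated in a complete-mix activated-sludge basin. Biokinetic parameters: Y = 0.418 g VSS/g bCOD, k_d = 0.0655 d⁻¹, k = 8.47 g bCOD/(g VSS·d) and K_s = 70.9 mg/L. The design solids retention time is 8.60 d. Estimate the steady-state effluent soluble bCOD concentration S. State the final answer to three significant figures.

Effluent substrate depends only on kinetics and SRT: S = K_s(1 + k_d θ_c) / [θ_c(Yk − k_d) − 1] = 70.9 × (1 + 0.0655 × 8.60) / [8.60 × (0.418 × 8.47 − 0.0655) − 1] = 110.8 / 28.88 = 3.837 mg/L.

S ≈ 3.84 mg/L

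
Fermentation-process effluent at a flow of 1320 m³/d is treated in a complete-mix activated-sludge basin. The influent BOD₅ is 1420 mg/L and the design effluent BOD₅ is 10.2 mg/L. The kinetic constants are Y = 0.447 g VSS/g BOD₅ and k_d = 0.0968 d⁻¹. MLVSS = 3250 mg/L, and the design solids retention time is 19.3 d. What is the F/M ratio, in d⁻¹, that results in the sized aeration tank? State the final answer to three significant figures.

Rearranging the biomass balance for a CMAS with decay, V = Y·Q·ΔS·θ_c / [X·(1+k_d θ_c)] = 0.447 × 1320 × (1420 − 10.2) × 19.3 / [3250 × (1 + 0.0968 × 19.3)] = 1.61×10^7 / 9322 = 1722 m³.
Food-to-microorganism ratio F/M = Q S₀ / (V X) = 1320 × 1420 / (1722 × 3250) = 0.3349 d⁻¹.

F/M ≈ 0.335 d⁻¹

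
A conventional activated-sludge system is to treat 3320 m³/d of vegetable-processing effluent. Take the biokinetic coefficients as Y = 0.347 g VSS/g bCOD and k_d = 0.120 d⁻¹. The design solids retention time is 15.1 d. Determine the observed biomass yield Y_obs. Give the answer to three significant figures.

Observed yield with endogenous decay: Y_obs = Y / (1 + k_d·θ_c) = 0.347 / (1 + 0.120 × 15.1) = 0.347 / 2.812 = 0.1234 g VSS/g bCOD.

Y_obs ≈ 0.123 g VSS/g bCOD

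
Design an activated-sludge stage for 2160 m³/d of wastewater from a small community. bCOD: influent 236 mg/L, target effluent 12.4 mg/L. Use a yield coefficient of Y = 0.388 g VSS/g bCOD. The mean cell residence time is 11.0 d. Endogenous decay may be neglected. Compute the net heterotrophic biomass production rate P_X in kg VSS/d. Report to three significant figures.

No decay correction is needed, so Y_obs = Y = 0.388.
Q·(S₀ − S) = 2160 × (236 − 12.4) × 10⁻³ = 483.0 kg/d removed.
P_X = Y_obs · Q(S₀ − S) = 0.3880 × 483.0 = 187.4 kg VSS/d.

P_X ≈ 187 kg VSS/d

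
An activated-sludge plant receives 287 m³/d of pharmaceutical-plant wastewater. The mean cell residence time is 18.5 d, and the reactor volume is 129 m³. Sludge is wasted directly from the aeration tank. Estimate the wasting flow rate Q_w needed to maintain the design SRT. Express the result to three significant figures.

Wasting from the aeration tank: Q_w = V / θ_c = 129.0 / 18.5 = 6.973 m³/d.

Q_w ≈ 6.97 m³/d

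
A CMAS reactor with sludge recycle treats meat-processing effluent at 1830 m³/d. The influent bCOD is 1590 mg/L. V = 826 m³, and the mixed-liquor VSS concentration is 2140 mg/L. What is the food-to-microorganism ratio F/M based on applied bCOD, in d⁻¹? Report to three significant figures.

F/M ≈ 1.65 d⁻¹

Food-to-microorganism ratio F/M = Q S₀ / (V X) = 1830 × 1590 / (826.0 × 2140) = 1.646 d⁻¹.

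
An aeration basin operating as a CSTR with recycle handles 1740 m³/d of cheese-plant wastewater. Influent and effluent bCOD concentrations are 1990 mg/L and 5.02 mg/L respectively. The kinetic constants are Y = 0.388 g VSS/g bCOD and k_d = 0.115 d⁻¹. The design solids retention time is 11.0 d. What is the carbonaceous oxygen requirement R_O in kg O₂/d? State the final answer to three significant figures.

Y_obs = Y / (1 + k_d θ_c) = 0.388 / (1 + 0.115 × 11.0) = 0.388 / 2.265 = 0.1713.
Mass of bCOD removed per day: Q(S₀ − S) = 1740 × 1985 g/m³ = 3454 kg/d.
Biomass synthesised: P_X = Y_obs × 3454 = 591.7 kg VSS/d.
R_O = Q·(S₀ − S) − 1.42·P_X = 3454 − 1.42 × 591.7 = 2614 kg O₂/d.

R_O ≈ 2610 kg O₂/d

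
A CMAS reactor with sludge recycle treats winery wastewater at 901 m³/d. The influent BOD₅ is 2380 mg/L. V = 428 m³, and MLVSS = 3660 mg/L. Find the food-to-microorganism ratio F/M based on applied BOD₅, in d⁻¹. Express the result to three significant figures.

F/M = applied load / biomass = Q·S₀/(V·X) = 901 × 2380 / (428.0 × 3660) = 1.369 d⁻¹.

F/M ≈ 1.37 d⁻¹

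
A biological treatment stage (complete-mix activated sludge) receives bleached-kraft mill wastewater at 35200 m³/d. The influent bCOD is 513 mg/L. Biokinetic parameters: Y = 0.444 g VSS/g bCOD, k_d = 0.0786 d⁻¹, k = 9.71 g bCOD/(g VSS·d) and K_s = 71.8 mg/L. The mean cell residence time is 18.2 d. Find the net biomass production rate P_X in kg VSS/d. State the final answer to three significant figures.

P_X ≈ 3280 kg VSS/d

Effluent substrate depends only on kinetics and SRT: S = K_s(1 + k_d θ_c) / [θ_c(Yk − k_d) − 1] = 71.8 × (1 + 0.0786 × 18.2) / [18.2 × (0.444 × 9.71 − 0.0786) − 1] = 174.5 / 76.03 = 2.295 mg/L.
Correct the yield for decay: Y_obs = Y/(1 + k_d θ_c) = 0.444 / (1 + 0.0786 × 18.2) = 0.444 / 2.431 = 0.1827.
ΔS = 513 − 2.30 = 510.7 mg/L, so the substrate removal rate is 35200 × 510.7/1000 = 17977 kg bCOD/d.
Biomass produced: P_X = Y_obs·Q·ΔS = 0.1827 × 17977 ≈ 3284 kg VSS/d.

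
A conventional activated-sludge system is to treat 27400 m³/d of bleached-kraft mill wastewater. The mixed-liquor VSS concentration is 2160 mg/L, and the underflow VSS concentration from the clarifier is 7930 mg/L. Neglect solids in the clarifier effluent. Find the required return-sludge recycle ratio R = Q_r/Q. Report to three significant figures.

Solids balance on the clarifier gives (1+R)X = R·X_r, so R = X/(X_r − X) = 2160 / (7930 − 2160) = 0.3744.

R ≈ 0.374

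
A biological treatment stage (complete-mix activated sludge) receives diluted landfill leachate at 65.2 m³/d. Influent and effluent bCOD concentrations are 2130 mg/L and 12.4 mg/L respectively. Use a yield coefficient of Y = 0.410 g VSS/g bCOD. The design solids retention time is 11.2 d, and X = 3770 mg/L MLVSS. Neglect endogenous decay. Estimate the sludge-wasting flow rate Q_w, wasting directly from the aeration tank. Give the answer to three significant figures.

V·X = Y·Q·ΔS·θ_c gives V = 0.410 × 65.2 × (2130 − 12.4) × 11.2 / 3770 = 168.2 m³.
For wasting at MLVSS concentration, Q_w = V/θ_c = 168.2/11.2 = 15.02 m³/d.

Q_w ≈ 15.0 m³/d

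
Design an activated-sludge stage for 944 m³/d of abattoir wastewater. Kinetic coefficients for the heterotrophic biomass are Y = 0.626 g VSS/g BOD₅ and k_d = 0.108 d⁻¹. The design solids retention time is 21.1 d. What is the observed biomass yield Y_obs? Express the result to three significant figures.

Y_obs ≈ 0.191 g VSS/g BOD₅

Correct the yield for decay: Y_obs = Y/(1 + k_d θ_c) = 0.626 / (1 + 0.108 × 21.1) = 0.626 / 3.279 = 0.1909.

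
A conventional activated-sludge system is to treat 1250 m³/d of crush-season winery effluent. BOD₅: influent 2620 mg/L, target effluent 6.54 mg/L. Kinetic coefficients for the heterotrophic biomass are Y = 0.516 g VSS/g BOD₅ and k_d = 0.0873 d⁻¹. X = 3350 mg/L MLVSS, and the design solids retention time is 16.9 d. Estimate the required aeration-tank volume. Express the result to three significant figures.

From the SRT design equation V = Y Q (S₀−S) θ_c / [X (1 + k_d θ_c)] = 0.516 × 1250 × (2620 − 6.54) × 16.9 / [3350 × (1 + 0.0873 × 16.9)] = 2.85×10^7 / 8292 = 3435 m³.

V ≈ 3440 m³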